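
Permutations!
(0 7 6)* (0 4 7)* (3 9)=[0, 1, 2, 9, 7, 5, 4, 6, 8, 3]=(3 9)(4 7 6)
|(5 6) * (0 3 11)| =6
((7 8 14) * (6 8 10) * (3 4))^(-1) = ((3 4)(6 8 14 7 10))^(-1) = (3 4)(6 10 7 14 8)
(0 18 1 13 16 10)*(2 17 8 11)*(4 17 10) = (0 18 1 13 16 4 17 8 11 2 10) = [18, 13, 10, 3, 17, 5, 6, 7, 11, 9, 0, 2, 12, 16, 14, 15, 4, 8, 1]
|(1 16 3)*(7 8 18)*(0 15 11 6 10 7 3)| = 11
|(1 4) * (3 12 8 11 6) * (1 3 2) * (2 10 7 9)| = |(1 4 3 12 8 11 6 10 7 9 2)| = 11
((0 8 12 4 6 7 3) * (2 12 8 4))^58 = ((0 4 6 7 3)(2 12))^58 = (12)(0 7 4 3 6)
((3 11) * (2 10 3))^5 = ((2 10 3 11))^5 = (2 10 3 11)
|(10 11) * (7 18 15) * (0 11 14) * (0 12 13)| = 6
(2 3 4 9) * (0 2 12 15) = (0 2 3 4 9 12 15) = [2, 1, 3, 4, 9, 5, 6, 7, 8, 12, 10, 11, 15, 13, 14, 0]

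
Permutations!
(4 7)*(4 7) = [0, 1, 2, 3, 4, 5, 6, 7] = (7)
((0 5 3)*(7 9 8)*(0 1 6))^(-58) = (0 3 6 5 1)(7 8 9)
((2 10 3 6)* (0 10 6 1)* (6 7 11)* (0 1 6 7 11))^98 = ((0 10 3 6 2 11 7))^98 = (11)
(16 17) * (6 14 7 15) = [0, 1, 2, 3, 4, 5, 14, 15, 8, 9, 10, 11, 12, 13, 7, 6, 17, 16] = (6 14 7 15)(16 17)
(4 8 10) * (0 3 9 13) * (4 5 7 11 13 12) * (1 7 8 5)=[3, 7, 2, 9, 5, 8, 6, 11, 10, 12, 1, 13, 4, 0]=(0 3 9 12 4 5 8 10 1 7 11 13)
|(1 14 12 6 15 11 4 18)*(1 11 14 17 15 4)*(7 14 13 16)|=12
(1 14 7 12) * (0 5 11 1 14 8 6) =(0 5 11 1 8 6)(7 12 14) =[5, 8, 2, 3, 4, 11, 0, 12, 6, 9, 10, 1, 14, 13, 7]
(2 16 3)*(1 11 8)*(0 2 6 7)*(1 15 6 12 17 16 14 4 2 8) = [8, 11, 14, 12, 2, 5, 7, 0, 15, 9, 10, 1, 17, 13, 4, 6, 3, 16] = (0 8 15 6 7)(1 11)(2 14 4)(3 12 17 16)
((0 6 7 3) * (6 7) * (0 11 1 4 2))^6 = ((0 7 3 11 1 4 2))^6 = (0 2 4 1 11 3 7)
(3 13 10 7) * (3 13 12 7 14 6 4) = [0, 1, 2, 12, 3, 5, 4, 13, 8, 9, 14, 11, 7, 10, 6] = (3 12 7 13 10 14 6 4)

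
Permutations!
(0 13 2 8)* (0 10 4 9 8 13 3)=[3, 1, 13, 0, 9, 5, 6, 7, 10, 8, 4, 11, 12, 2]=(0 3)(2 13)(4 9 8 10)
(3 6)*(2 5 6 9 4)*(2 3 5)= (3 9 4)(5 6)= [0, 1, 2, 9, 3, 6, 5, 7, 8, 4]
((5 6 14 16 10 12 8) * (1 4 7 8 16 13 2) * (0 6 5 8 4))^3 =(16)(0 13)(1 14)(2 6)(4 7)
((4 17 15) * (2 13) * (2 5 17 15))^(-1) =(2 17 5 13)(4 15)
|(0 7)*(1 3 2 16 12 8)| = 6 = |(0 7)(1 3 2 16 12 8)|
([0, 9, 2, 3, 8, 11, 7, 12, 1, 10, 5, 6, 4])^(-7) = (1 5 7 8 10 6 4 9 11 12)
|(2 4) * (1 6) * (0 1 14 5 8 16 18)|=|(0 1 6 14 5 8 16 18)(2 4)|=8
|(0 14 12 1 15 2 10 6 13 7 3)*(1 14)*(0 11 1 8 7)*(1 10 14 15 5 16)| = 24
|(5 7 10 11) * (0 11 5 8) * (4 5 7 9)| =|(0 11 8)(4 5 9)(7 10)| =6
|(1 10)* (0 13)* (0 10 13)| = |(1 13 10)| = 3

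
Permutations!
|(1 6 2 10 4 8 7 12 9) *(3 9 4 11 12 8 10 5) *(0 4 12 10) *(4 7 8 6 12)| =10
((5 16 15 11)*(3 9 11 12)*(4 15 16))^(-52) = ((16)(3 9 11 5 4 15 12))^(-52) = (16)(3 4 9 15 11 12 5)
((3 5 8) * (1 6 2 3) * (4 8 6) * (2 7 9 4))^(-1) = ((1 2 3 5 6 7 9 4 8))^(-1) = (1 8 4 9 7 6 5 3 2)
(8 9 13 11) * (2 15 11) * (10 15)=(2 10 15 11 8 9 13)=[0, 1, 10, 3, 4, 5, 6, 7, 9, 13, 15, 8, 12, 2, 14, 11]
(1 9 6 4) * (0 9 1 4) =[9, 1, 2, 3, 4, 5, 0, 7, 8, 6] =(0 9 6)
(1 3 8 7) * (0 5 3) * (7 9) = (0 5 3 8 9 7 1) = [5, 0, 2, 8, 4, 3, 6, 1, 9, 7]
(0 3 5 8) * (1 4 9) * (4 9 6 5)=(0 3 4 6 5 8)(1 9)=[3, 9, 2, 4, 6, 8, 5, 7, 0, 1]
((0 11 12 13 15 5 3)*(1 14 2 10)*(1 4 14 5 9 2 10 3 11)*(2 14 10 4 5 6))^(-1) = (0 3 2 6 1)(4 14 9 15 13 12 11 5 10)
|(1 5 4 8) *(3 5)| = 5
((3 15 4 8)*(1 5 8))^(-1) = ((1 5 8 3 15 4))^(-1) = (1 4 15 3 8 5)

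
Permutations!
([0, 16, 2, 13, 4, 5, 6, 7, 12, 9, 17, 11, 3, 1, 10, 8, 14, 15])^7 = [0, 12, 2, 15, 4, 5, 6, 7, 10, 9, 1, 11, 17, 8, 13, 14, 3, 16]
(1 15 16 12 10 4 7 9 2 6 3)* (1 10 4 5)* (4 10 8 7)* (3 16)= (1 15 3 8 7 9 2 6 16 12 10 5)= [0, 15, 6, 8, 4, 1, 16, 9, 7, 2, 5, 11, 10, 13, 14, 3, 12]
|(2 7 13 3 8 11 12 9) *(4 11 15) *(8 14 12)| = |(2 7 13 3 14 12 9)(4 11 8 15)| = 28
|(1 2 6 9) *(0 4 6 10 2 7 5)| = 14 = |(0 4 6 9 1 7 5)(2 10)|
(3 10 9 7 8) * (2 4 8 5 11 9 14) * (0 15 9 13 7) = (0 15 9)(2 4 8 3 10 14)(5 11 13 7) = [15, 1, 4, 10, 8, 11, 6, 5, 3, 0, 14, 13, 12, 7, 2, 9]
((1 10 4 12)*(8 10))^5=((1 8 10 4 12))^5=(12)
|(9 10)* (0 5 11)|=|(0 5 11)(9 10)|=6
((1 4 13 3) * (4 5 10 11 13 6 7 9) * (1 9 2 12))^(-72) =((1 5 10 11 13 3 9 4 6 7 2 12))^(-72) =(13)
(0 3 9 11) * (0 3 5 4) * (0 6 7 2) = (0 5 4 6 7 2)(3 9 11) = [5, 1, 0, 9, 6, 4, 7, 2, 8, 11, 10, 3]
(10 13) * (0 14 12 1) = (0 14 12 1)(10 13) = [14, 0, 2, 3, 4, 5, 6, 7, 8, 9, 13, 11, 1, 10, 12]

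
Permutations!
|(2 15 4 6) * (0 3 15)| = |(0 3 15 4 6 2)| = 6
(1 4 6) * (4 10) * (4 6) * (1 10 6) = (1 6 10) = [0, 6, 2, 3, 4, 5, 10, 7, 8, 9, 1]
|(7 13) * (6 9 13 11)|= 5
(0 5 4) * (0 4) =(0 5) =[5, 1, 2, 3, 4, 0]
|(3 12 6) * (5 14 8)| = |(3 12 6)(5 14 8)| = 3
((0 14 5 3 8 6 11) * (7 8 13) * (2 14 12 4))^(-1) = ((0 12 4 2 14 5 3 13 7 8 6 11))^(-1) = (0 11 6 8 7 13 3 5 14 2 4 12)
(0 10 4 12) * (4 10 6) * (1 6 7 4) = (0 7 4 12)(1 6) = [7, 6, 2, 3, 12, 5, 1, 4, 8, 9, 10, 11, 0]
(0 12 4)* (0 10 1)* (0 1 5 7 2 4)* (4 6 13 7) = (0 12)(2 6 13 7)(4 10 5) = [12, 1, 6, 3, 10, 4, 13, 2, 8, 9, 5, 11, 0, 7]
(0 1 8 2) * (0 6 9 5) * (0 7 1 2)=(0 2 6 9 5 7 1 8)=[2, 8, 6, 3, 4, 7, 9, 1, 0, 5]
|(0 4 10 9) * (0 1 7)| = |(0 4 10 9 1 7)| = 6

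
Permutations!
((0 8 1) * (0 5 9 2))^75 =((0 8 1 5 9 2))^75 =(0 5)(1 2)(8 9)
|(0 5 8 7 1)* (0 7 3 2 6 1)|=|(0 5 8 3 2 6 1 7)|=8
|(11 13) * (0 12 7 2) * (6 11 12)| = 7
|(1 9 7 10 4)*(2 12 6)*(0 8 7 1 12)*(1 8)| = 10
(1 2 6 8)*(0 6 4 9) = (0 6 8 1 2 4 9) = [6, 2, 4, 3, 9, 5, 8, 7, 1, 0]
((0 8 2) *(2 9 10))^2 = (0 9 2 8 10)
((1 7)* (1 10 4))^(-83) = ((1 7 10 4))^(-83) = (1 7 10 4)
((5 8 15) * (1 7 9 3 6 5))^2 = ((1 7 9 3 6 5 8 15))^2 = (1 9 6 8)(3 5 15 7)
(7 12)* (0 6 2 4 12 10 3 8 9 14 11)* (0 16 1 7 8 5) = (0 6 2 4 12 8 9 14 11 16 1 7 10 3 5) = [6, 7, 4, 5, 12, 0, 2, 10, 9, 14, 3, 16, 8, 13, 11, 15, 1]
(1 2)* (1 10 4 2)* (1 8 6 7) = (1 8 6 7)(2 10 4) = [0, 8, 10, 3, 2, 5, 7, 1, 6, 9, 4]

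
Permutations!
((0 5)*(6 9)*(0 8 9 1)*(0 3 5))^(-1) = ((1 3 5 8 9 6))^(-1) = (1 6 9 8 5 3)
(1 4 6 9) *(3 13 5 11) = (1 4 6 9)(3 13 5 11) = [0, 4, 2, 13, 6, 11, 9, 7, 8, 1, 10, 3, 12, 5]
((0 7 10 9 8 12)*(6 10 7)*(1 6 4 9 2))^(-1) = ((0 4 9 8 12)(1 6 10 2))^(-1) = (0 12 8 9 4)(1 2 10 6)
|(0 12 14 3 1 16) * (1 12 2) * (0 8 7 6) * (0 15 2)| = 21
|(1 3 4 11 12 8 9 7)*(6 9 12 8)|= |(1 3 4 11 8 12 6 9 7)|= 9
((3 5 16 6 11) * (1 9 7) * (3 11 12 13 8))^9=(3 16 12 8 5 6 13)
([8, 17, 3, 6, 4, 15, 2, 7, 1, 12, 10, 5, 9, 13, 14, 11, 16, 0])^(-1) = [17, 8, 6, 2, 4, 11, 3, 7, 0, 12, 10, 15, 9, 13, 14, 5, 16, 1]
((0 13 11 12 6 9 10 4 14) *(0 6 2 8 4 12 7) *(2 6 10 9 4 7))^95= ((0 13 11 2 8 7)(4 14 10 12 6))^95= (14)(0 7 8 2 11 13)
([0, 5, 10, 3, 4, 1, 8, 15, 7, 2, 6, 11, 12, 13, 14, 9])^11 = [0, 5, 7, 3, 4, 1, 9, 10, 2, 8, 15, 11, 12, 13, 14, 6]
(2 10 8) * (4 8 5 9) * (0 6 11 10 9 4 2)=(0 6 11 10 5 4 8)(2 9)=[6, 1, 9, 3, 8, 4, 11, 7, 0, 2, 5, 10]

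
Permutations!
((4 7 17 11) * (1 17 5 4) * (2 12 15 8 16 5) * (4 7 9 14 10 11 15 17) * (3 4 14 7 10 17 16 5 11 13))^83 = ((1 14 17 15 8 5 10 13 3 4 9 7 2 12 16 11))^83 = (1 15 10 4 2 11 17 5 3 7 16 14 8 13 9 12)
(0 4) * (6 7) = (0 4)(6 7) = [4, 1, 2, 3, 0, 5, 7, 6]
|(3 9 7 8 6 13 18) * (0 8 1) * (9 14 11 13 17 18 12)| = 13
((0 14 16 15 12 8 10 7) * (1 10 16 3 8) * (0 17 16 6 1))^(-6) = ((0 14 3 8 6 1 10 7 17 16 15 12))^(-6) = (0 10)(1 12)(3 17)(6 15)(7 14)(8 16)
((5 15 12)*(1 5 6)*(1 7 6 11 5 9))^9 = ((1 9)(5 15 12 11)(6 7))^9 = (1 9)(5 15 12 11)(6 7)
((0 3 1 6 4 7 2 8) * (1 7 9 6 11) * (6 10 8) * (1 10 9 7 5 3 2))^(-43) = (0 6 7 11 8 2 4 1 10)(3 5)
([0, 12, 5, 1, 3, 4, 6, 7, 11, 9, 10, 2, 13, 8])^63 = (13)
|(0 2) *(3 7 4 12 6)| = |(0 2)(3 7 4 12 6)| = 10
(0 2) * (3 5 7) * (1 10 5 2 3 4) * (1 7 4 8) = (0 3 2)(1 10 5 4 7 8) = [3, 10, 0, 2, 7, 4, 6, 8, 1, 9, 5]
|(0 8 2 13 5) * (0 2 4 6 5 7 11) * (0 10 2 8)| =|(2 13 7 11 10)(4 6 5 8)| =20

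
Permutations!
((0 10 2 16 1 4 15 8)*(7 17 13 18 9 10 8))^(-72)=(1 13 16 17 2 7 10 15 9 4 18)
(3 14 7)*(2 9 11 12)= [0, 1, 9, 14, 4, 5, 6, 3, 8, 11, 10, 12, 2, 13, 7]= (2 9 11 12)(3 14 7)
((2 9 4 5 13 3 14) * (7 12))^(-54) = ((2 9 4 5 13 3 14)(7 12))^(-54) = (2 4 13 14 9 5 3)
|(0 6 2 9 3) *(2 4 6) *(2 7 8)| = 6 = |(0 7 8 2 9 3)(4 6)|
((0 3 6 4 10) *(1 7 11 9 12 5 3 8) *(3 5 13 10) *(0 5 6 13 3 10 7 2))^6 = ((0 8 1 2)(3 13 7 11 9 12)(4 10 5 6))^6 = (13)(0 1)(2 8)(4 5)(6 10)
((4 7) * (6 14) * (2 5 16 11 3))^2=(2 16 3 5 11)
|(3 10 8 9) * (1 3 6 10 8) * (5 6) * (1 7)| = |(1 3 8 9 5 6 10 7)| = 8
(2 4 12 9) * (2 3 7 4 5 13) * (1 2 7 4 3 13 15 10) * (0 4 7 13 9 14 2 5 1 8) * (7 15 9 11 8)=(0 4 12 14 2 1 5 9 11 8)(3 15 10 7)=[4, 5, 1, 15, 12, 9, 6, 3, 0, 11, 7, 8, 14, 13, 2, 10]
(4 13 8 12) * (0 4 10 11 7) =(0 4 13 8 12 10 11 7) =[4, 1, 2, 3, 13, 5, 6, 0, 12, 9, 11, 7, 10, 8]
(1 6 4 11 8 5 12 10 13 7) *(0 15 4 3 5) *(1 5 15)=[1, 6, 2, 15, 11, 12, 3, 5, 0, 9, 13, 8, 10, 7, 14, 4]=(0 1 6 3 15 4 11 8)(5 12 10 13 7)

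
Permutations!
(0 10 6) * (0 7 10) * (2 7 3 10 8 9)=(2 7 8 9)(3 10 6)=[0, 1, 7, 10, 4, 5, 3, 8, 9, 2, 6]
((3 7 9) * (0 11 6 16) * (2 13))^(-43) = (0 11 6 16)(2 13)(3 9 7)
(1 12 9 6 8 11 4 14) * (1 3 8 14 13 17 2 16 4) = (1 12 9 6 14 3 8 11)(2 16 4 13 17) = [0, 12, 16, 8, 13, 5, 14, 7, 11, 6, 10, 1, 9, 17, 3, 15, 4, 2]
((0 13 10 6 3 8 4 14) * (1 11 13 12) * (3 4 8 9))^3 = ((0 12 1 11 13 10 6 4 14)(3 9))^3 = (0 11 6)(1 10 14)(3 9)(4 12 13)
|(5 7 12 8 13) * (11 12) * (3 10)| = 6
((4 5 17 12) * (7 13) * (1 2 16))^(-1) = (1 16 2)(4 12 17 5)(7 13)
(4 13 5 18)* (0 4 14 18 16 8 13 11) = (0 4 11)(5 16 8 13)(14 18) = [4, 1, 2, 3, 11, 16, 6, 7, 13, 9, 10, 0, 12, 5, 18, 15, 8, 17, 14]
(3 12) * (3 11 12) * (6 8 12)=(6 8 12 11)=[0, 1, 2, 3, 4, 5, 8, 7, 12, 9, 10, 6, 11]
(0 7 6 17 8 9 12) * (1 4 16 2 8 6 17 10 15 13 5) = (0 7 17 6 10 15 13 5 1 4 16 2 8 9 12) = [7, 4, 8, 3, 16, 1, 10, 17, 9, 12, 15, 11, 0, 5, 14, 13, 2, 6]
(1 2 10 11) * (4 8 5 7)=(1 2 10 11)(4 8 5 7)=[0, 2, 10, 3, 8, 7, 6, 4, 5, 9, 11, 1]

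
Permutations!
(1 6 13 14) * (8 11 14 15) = (1 6 13 15 8 11 14) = [0, 6, 2, 3, 4, 5, 13, 7, 11, 9, 10, 14, 12, 15, 1, 8]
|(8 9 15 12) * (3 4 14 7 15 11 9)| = |(3 4 14 7 15 12 8)(9 11)| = 14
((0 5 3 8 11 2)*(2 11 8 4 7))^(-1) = (11)(0 2 7 4 3 5)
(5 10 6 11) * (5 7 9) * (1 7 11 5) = (11)(1 7 9)(5 10 6) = [0, 7, 2, 3, 4, 10, 5, 9, 8, 1, 6, 11]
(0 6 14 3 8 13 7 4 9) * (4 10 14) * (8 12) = (0 6 4 9)(3 12 8 13 7 10 14) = [6, 1, 2, 12, 9, 5, 4, 10, 13, 0, 14, 11, 8, 7, 3]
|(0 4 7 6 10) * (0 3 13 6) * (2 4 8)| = 20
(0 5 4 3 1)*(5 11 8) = (0 11 8 5 4 3 1) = [11, 0, 2, 1, 3, 4, 6, 7, 5, 9, 10, 8]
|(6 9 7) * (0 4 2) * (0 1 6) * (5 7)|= |(0 4 2 1 6 9 5 7)|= 8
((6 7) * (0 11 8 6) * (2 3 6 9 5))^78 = ((0 11 8 9 5 2 3 6 7))^78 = (0 3 9)(2 8 7)(5 11 6)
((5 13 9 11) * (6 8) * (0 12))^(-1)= (0 12)(5 11 9 13)(6 8)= ((0 12)(5 13 9 11)(6 8))^(-1)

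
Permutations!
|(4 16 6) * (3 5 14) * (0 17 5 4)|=8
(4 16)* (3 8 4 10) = [0, 1, 2, 8, 16, 5, 6, 7, 4, 9, 3, 11, 12, 13, 14, 15, 10] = (3 8 4 16 10)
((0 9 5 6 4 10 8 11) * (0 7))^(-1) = (0 7 11 8 10 4 6 5 9)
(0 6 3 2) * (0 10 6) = [0, 1, 10, 2, 4, 5, 3, 7, 8, 9, 6] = (2 10 6 3)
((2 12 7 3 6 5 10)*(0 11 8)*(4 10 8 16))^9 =(0 6 12 4)(2 16 8 3)(5 7 10 11) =((0 11 16 4 10 2 12 7 3 6 5 8))^9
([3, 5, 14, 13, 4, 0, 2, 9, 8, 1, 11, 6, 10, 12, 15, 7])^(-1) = (0 5 1 9 7 15 14 2 6 11 10 12 13 3)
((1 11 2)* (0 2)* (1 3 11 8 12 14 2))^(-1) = ((0 1 8 12 14 2 3 11))^(-1) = (0 11 3 2 14 12 8 1)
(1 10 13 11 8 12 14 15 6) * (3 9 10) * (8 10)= (1 3 9 8 12 14 15 6)(10 13 11)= [0, 3, 2, 9, 4, 5, 1, 7, 12, 8, 13, 10, 14, 11, 15, 6]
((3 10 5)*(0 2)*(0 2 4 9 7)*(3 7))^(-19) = ((0 4 9 3 10 5 7))^(-19) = (0 9 10 7 4 3 5)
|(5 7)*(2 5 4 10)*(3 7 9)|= 7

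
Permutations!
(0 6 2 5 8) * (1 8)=(0 6 2 5 1 8)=[6, 8, 5, 3, 4, 1, 2, 7, 0]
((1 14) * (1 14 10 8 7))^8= ((14)(1 10 8 7))^8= (14)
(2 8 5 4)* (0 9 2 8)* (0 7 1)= [9, 0, 7, 3, 8, 4, 6, 1, 5, 2]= (0 9 2 7 1)(4 8 5)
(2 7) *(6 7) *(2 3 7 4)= (2 6 4)(3 7)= [0, 1, 6, 7, 2, 5, 4, 3]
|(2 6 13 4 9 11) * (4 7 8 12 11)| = |(2 6 13 7 8 12 11)(4 9)| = 14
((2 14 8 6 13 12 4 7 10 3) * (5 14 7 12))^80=(14)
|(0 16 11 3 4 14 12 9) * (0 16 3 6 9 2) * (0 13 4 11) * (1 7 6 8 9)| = 30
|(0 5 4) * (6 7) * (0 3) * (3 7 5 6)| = 6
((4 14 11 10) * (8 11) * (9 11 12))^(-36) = (4 10 11 9 12 8 14)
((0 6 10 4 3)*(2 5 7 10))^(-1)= (0 3 4 10 7 5 2 6)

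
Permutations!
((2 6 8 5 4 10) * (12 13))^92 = ((2 6 8 5 4 10)(12 13))^92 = (13)(2 8 4)(5 10 6)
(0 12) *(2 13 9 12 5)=(0 5 2 13 9 12)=[5, 1, 13, 3, 4, 2, 6, 7, 8, 12, 10, 11, 0, 9]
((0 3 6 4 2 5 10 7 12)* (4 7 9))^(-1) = (0 12 7 6 3)(2 4 9 10 5)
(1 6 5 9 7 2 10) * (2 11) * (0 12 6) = (0 12 6 5 9 7 11 2 10 1) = [12, 0, 10, 3, 4, 9, 5, 11, 8, 7, 1, 2, 6]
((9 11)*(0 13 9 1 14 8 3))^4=((0 13 9 11 1 14 8 3))^4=(0 1)(3 11)(8 9)(13 14)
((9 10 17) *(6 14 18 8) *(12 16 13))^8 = ((6 14 18 8)(9 10 17)(12 16 13))^8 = (18)(9 17 10)(12 13 16)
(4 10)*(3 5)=(3 5)(4 10)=[0, 1, 2, 5, 10, 3, 6, 7, 8, 9, 4]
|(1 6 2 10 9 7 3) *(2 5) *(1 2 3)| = 8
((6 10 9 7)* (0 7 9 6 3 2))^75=((0 7 3 2)(6 10))^75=(0 2 3 7)(6 10)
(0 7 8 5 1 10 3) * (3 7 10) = (0 10 7 8 5 1 3) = [10, 3, 2, 0, 4, 1, 6, 8, 5, 9, 7]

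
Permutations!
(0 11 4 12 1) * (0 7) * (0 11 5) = [5, 7, 2, 3, 12, 0, 6, 11, 8, 9, 10, 4, 1] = (0 5)(1 7 11 4 12)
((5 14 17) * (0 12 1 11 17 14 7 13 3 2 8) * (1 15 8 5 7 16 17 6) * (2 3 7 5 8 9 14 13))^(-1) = ((0 12 15 9 14 13 7 2 8)(1 11 6)(5 16 17))^(-1) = (0 8 2 7 13 14 9 15 12)(1 6 11)(5 17 16)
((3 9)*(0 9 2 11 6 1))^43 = ((0 9 3 2 11 6 1))^43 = (0 9 3 2 11 6 1)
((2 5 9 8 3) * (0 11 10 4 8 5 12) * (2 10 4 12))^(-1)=(0 12 10 3 8 4 11)(5 9)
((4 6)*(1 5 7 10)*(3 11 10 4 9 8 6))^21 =((1 5 7 4 3 11 10)(6 9 8))^21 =(11)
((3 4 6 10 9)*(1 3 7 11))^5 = (1 9 4 11 10 3 7 6)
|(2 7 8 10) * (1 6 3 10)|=|(1 6 3 10 2 7 8)|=7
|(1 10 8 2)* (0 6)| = 4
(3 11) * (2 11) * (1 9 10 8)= (1 9 10 8)(2 11 3)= [0, 9, 11, 2, 4, 5, 6, 7, 1, 10, 8, 3]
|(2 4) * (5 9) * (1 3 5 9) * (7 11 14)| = 6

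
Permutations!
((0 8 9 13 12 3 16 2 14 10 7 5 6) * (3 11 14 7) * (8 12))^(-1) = ((0 12 11 14 10 3 16 2 7 5 6)(8 9 13))^(-1) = (0 6 5 7 2 16 3 10 14 11 12)(8 13 9)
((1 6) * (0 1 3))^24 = ((0 1 6 3))^24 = (6)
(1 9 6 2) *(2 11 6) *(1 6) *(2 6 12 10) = (1 9 6 11)(2 12 10) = [0, 9, 12, 3, 4, 5, 11, 7, 8, 6, 2, 1, 10]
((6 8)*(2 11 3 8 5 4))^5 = ((2 11 3 8 6 5 4))^5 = (2 5 8 11 4 6 3)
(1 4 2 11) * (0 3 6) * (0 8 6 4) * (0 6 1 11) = (11)(0 3 4 2)(1 6 8) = [3, 6, 0, 4, 2, 5, 8, 7, 1, 9, 10, 11]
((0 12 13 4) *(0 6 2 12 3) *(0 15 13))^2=(0 15 4 2)(3 13 6 12)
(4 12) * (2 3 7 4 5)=(2 3 7 4 12 5)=[0, 1, 3, 7, 12, 2, 6, 4, 8, 9, 10, 11, 5]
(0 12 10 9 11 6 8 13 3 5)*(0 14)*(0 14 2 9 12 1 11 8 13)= (14)(0 1 11 6 13 3 5 2 9 8)(10 12)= [1, 11, 9, 5, 4, 2, 13, 7, 0, 8, 12, 6, 10, 3, 14]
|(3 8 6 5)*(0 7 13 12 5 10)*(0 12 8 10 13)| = 12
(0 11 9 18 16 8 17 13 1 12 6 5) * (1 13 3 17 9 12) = (0 11 12 6 5)(3 17)(8 9 18 16) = [11, 1, 2, 17, 4, 0, 5, 7, 9, 18, 10, 12, 6, 13, 14, 15, 8, 3, 16]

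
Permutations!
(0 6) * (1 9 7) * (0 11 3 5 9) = (0 6 11 3 5 9 7 1) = [6, 0, 2, 5, 4, 9, 11, 1, 8, 7, 10, 3]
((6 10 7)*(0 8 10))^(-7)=((0 8 10 7 6))^(-7)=(0 7 8 6 10)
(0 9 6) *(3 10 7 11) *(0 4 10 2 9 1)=(0 1)(2 9 6 4 10 7 11 3)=[1, 0, 9, 2, 10, 5, 4, 11, 8, 6, 7, 3]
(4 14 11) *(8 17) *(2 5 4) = (2 5 4 14 11)(8 17) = [0, 1, 5, 3, 14, 4, 6, 7, 17, 9, 10, 2, 12, 13, 11, 15, 16, 8]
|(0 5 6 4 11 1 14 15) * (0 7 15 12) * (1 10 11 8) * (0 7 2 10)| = 13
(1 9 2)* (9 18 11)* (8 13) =[0, 18, 1, 3, 4, 5, 6, 7, 13, 2, 10, 9, 12, 8, 14, 15, 16, 17, 11] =(1 18 11 9 2)(8 13)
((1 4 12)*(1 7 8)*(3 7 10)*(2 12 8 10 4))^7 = ((1 2 12 4 8)(3 7 10))^7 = (1 12 8 2 4)(3 7 10)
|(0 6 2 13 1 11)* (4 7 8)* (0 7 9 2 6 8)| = 9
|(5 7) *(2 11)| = 2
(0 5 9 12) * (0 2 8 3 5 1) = (0 1)(2 8 3 5 9 12) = [1, 0, 8, 5, 4, 9, 6, 7, 3, 12, 10, 11, 2]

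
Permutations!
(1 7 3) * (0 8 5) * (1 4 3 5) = (0 8 1 7 5)(3 4) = [8, 7, 2, 4, 3, 0, 6, 5, 1]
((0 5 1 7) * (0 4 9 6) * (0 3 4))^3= ((0 5 1 7)(3 4 9 6))^3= (0 7 1 5)(3 6 9 4)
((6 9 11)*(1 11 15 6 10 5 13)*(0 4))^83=(0 4)(1 5 11 13 10)(6 15 9)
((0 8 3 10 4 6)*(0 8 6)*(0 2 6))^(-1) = (2 4 10 3 8 6)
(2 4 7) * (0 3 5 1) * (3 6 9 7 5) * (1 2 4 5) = [6, 0, 5, 3, 1, 2, 9, 4, 8, 7] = (0 6 9 7 4 1)(2 5)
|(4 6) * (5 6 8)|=4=|(4 8 5 6)|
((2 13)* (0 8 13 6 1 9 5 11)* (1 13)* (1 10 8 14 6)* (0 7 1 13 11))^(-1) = ((0 14 6 11 7 1 9 5)(2 13)(8 10))^(-1) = (0 5 9 1 7 11 6 14)(2 13)(8 10)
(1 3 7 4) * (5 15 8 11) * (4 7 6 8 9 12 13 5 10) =[0, 3, 2, 6, 1, 15, 8, 7, 11, 12, 4, 10, 13, 5, 14, 9] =(1 3 6 8 11 10 4)(5 15 9 12 13)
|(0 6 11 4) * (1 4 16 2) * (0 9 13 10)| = 10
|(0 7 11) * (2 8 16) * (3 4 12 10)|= 12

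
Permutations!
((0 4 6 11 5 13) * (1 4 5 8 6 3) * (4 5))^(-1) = (0 13 5 1 3 4)(6 8 11)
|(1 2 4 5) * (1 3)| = |(1 2 4 5 3)| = 5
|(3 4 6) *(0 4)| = 4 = |(0 4 6 3)|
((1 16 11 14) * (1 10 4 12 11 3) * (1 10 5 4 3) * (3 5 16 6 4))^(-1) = (1 16 14 11 12 4 6)(3 5 10)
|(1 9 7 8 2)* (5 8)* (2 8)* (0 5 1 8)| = 12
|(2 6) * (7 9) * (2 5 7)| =|(2 6 5 7 9)| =5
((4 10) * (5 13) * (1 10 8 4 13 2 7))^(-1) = (1 7 2 5 13 10)(4 8)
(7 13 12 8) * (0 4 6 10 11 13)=(0 4 6 10 11 13 12 8 7)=[4, 1, 2, 3, 6, 5, 10, 0, 7, 9, 11, 13, 8, 12]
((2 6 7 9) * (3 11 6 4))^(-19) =(2 3 6 9 4 11 7)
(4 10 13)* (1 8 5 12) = (1 8 5 12)(4 10 13) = [0, 8, 2, 3, 10, 12, 6, 7, 5, 9, 13, 11, 1, 4]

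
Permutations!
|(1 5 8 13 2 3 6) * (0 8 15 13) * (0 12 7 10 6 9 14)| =14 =|(0 8 12 7 10 6 1 5 15 13 2 3 9 14)|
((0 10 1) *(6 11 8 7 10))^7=(11)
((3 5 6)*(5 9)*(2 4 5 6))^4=(2 4 5)(3 9 6)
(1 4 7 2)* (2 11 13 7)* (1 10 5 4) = (2 10 5 4)(7 11 13) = [0, 1, 10, 3, 2, 4, 6, 11, 8, 9, 5, 13, 12, 7]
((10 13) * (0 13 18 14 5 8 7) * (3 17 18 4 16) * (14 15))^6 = (0 17 7 3 8 16 5 4 14 10 15 13 18)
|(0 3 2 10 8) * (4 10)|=|(0 3 2 4 10 8)|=6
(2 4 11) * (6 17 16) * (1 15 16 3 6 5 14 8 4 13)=(1 15 16 5 14 8 4 11 2 13)(3 6 17)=[0, 15, 13, 6, 11, 14, 17, 7, 4, 9, 10, 2, 12, 1, 8, 16, 5, 3]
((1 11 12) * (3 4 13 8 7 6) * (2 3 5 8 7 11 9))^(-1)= ((1 9 2 3 4 13 7 6 5 8 11 12))^(-1)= (1 12 11 8 5 6 7 13 4 3 2 9)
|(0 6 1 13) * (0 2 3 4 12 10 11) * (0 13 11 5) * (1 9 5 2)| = 60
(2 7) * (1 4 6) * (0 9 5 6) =(0 9 5 6 1 4)(2 7) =[9, 4, 7, 3, 0, 6, 1, 2, 8, 5]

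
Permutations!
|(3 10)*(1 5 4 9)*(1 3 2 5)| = 6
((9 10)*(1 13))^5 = ((1 13)(9 10))^5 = (1 13)(9 10)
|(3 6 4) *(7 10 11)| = |(3 6 4)(7 10 11)| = 3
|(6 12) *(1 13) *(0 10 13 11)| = |(0 10 13 1 11)(6 12)| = 10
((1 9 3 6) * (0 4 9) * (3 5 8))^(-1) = (0 1 6 3 8 5 9 4)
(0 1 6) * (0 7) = (0 1 6 7) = [1, 6, 2, 3, 4, 5, 7, 0]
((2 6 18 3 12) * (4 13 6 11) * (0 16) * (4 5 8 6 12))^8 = (2 13 3 6 5)(4 18 8 11 12) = ((0 16)(2 11 5 8 6 18 3 4 13 12))^8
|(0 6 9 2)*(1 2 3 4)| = 7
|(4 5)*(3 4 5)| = |(5)(3 4)| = 2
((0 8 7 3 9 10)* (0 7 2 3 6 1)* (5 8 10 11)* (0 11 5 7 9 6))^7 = (0 6 5 7 3 9 11 2 10 1 8)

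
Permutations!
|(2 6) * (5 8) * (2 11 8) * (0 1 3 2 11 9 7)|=|(0 1 3 2 6 9 7)(5 11 8)|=21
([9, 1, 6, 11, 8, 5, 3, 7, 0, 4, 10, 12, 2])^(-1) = (0 8 4 9)(2 12 11 3 6)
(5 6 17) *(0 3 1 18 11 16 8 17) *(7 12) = (0 3 1 18 11 16 8 17 5 6)(7 12) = [3, 18, 2, 1, 4, 6, 0, 12, 17, 9, 10, 16, 7, 13, 14, 15, 8, 5, 11]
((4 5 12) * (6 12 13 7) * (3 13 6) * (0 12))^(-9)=(13)(0 12 4 5 6)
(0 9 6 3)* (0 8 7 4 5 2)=(0 9 6 3 8 7 4 5 2)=[9, 1, 0, 8, 5, 2, 3, 4, 7, 6]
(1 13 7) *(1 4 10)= (1 13 7 4 10)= [0, 13, 2, 3, 10, 5, 6, 4, 8, 9, 1, 11, 12, 7]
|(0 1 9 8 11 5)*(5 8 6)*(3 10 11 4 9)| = |(0 1 3 10 11 8 4 9 6 5)| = 10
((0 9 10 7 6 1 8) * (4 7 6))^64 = ((0 9 10 6 1 8)(4 7))^64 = (0 1 10)(6 9 8)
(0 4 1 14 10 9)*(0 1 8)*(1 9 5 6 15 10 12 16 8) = (0 4 1 14 12 16 8)(5 6 15 10) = [4, 14, 2, 3, 1, 6, 15, 7, 0, 9, 5, 11, 16, 13, 12, 10, 8]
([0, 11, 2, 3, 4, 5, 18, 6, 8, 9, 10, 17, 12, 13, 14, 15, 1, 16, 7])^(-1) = [0, 16, 2, 3, 4, 5, 7, 18, 8, 9, 10, 1, 12, 13, 14, 15, 17, 11, 6]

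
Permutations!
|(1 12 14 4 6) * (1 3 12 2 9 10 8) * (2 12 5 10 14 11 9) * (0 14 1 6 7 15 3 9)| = |(0 14 4 7 15 3 5 10 8 6 9 1 12 11)| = 14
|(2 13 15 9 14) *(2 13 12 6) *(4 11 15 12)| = |(2 4 11 15 9 14 13 12 6)| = 9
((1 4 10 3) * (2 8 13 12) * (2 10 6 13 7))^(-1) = ((1 4 6 13 12 10 3)(2 8 7))^(-1) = (1 3 10 12 13 6 4)(2 7 8)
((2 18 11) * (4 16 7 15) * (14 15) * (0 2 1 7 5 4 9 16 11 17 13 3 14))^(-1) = ((0 2 18 17 13 3 14 15 9 16 5 4 11 1 7))^(-1) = (0 7 1 11 4 5 16 9 15 14 3 13 17 18 2)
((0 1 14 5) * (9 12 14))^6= (14)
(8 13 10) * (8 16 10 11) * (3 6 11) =(3 6 11 8 13)(10 16) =[0, 1, 2, 6, 4, 5, 11, 7, 13, 9, 16, 8, 12, 3, 14, 15, 10]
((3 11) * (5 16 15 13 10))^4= (5 10 13 15 16)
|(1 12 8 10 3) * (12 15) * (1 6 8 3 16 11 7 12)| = 8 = |(1 15)(3 6 8 10 16 11 7 12)|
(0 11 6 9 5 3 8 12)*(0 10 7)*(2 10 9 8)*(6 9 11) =(0 6 8 12 11 9 5 3 2 10 7) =[6, 1, 10, 2, 4, 3, 8, 0, 12, 5, 7, 9, 11]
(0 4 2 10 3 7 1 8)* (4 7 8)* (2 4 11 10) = [7, 11, 2, 8, 4, 5, 6, 1, 0, 9, 3, 10] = (0 7 1 11 10 3 8)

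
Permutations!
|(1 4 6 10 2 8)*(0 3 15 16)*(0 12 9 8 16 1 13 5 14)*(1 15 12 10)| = |(0 3 12 9 8 13 5 14)(1 4 6)(2 16 10)| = 24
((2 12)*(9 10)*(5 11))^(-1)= ((2 12)(5 11)(9 10))^(-1)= (2 12)(5 11)(9 10)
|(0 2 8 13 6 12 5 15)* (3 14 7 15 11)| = 12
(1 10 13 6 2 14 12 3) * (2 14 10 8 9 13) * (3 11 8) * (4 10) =(1 3)(2 4 10)(6 14 12 11 8 9 13) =[0, 3, 4, 1, 10, 5, 14, 7, 9, 13, 2, 8, 11, 6, 12]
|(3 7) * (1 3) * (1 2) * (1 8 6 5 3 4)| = 6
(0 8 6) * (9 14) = [8, 1, 2, 3, 4, 5, 0, 7, 6, 14, 10, 11, 12, 13, 9] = (0 8 6)(9 14)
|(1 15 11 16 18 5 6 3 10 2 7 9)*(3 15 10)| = |(1 10 2 7 9)(5 6 15 11 16 18)| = 30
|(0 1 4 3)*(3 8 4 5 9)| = 10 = |(0 1 5 9 3)(4 8)|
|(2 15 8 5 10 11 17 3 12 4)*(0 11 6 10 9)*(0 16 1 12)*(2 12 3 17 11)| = |(17)(0 2 15 8 5 9 16 1 3)(4 12)(6 10)| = 18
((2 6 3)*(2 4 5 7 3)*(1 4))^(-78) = ((1 4 5 7 3)(2 6))^(-78) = (1 5 3 4 7)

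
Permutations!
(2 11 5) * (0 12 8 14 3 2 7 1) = (0 12 8 14 3 2 11 5 7 1) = [12, 0, 11, 2, 4, 7, 6, 1, 14, 9, 10, 5, 8, 13, 3]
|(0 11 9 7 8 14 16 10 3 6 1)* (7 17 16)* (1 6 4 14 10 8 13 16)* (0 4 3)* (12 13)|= 13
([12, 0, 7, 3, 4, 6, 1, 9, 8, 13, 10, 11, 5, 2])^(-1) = [1, 6, 13, 3, 4, 12, 5, 2, 8, 7, 10, 11, 0, 9]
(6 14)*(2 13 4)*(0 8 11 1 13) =[8, 13, 0, 3, 2, 5, 14, 7, 11, 9, 10, 1, 12, 4, 6] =(0 8 11 1 13 4 2)(6 14)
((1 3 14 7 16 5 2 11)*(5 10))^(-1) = (1 11 2 5 10 16 7 14 3)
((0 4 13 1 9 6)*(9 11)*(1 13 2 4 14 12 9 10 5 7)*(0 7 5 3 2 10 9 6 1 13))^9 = ((0 14 12 6 7 13)(1 11 9)(2 4 10 3))^9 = (0 6)(2 4 10 3)(7 14)(12 13)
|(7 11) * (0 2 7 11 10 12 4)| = 6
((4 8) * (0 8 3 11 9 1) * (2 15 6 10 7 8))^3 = ((0 2 15 6 10 7 8 4 3 11 9 1))^3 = (0 6 8 11)(1 15 7 3)(2 10 4 9)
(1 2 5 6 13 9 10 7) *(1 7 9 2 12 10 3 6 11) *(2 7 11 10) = [0, 12, 5, 6, 4, 10, 13, 11, 8, 3, 9, 1, 2, 7] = (1 12 2 5 10 9 3 6 13 7 11)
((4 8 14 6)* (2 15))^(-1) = ((2 15)(4 8 14 6))^(-1) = (2 15)(4 6 14 8)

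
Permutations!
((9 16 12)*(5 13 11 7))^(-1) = (5 7 11 13)(9 12 16)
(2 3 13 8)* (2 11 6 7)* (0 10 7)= (0 10 7 2 3 13 8 11 6)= [10, 1, 3, 13, 4, 5, 0, 2, 11, 9, 7, 6, 12, 8]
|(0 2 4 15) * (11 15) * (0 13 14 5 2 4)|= 8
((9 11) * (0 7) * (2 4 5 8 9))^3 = ((0 7)(2 4 5 8 9 11))^3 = (0 7)(2 8)(4 9)(5 11)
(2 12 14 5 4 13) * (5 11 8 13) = [0, 1, 12, 3, 5, 4, 6, 7, 13, 9, 10, 8, 14, 2, 11] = (2 12 14 11 8 13)(4 5)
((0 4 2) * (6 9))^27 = ((0 4 2)(6 9))^27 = (6 9)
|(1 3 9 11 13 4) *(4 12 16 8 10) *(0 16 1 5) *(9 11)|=30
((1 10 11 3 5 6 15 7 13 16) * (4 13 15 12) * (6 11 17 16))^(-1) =(1 16 17 10)(3 11 5)(4 12 6 13)(7 15)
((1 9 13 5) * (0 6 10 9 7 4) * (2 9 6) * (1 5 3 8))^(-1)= ((0 2 9 13 3 8 1 7 4)(6 10))^(-1)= (0 4 7 1 8 3 13 9 2)(6 10)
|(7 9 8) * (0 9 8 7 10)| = |(0 9 7 8 10)| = 5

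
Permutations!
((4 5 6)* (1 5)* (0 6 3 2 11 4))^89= (0 6)(1 4 11 2 3 5)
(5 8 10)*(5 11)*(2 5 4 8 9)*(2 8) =(2 5 9 8 10 11 4) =[0, 1, 5, 3, 2, 9, 6, 7, 10, 8, 11, 4]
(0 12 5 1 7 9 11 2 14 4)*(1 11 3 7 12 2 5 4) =(0 2 14 1 12 4)(3 7 9)(5 11) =[2, 12, 14, 7, 0, 11, 6, 9, 8, 3, 10, 5, 4, 13, 1]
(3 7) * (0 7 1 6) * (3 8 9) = (0 7 8 9 3 1 6) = [7, 6, 2, 1, 4, 5, 0, 8, 9, 3]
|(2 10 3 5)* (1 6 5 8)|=|(1 6 5 2 10 3 8)|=7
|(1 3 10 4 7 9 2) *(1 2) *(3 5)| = |(1 5 3 10 4 7 9)| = 7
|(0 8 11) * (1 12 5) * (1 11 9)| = |(0 8 9 1 12 5 11)| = 7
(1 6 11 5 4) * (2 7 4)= (1 6 11 5 2 7 4)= [0, 6, 7, 3, 1, 2, 11, 4, 8, 9, 10, 5]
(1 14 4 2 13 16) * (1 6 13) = (1 14 4 2)(6 13 16) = [0, 14, 1, 3, 2, 5, 13, 7, 8, 9, 10, 11, 12, 16, 4, 15, 6]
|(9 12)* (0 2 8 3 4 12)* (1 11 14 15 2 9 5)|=10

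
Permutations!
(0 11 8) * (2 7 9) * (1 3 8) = [11, 3, 7, 8, 4, 5, 6, 9, 0, 2, 10, 1] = (0 11 1 3 8)(2 7 9)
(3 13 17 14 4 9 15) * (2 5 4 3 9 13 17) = (2 5 4 13)(3 17 14)(9 15) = [0, 1, 5, 17, 13, 4, 6, 7, 8, 15, 10, 11, 12, 2, 3, 9, 16, 14]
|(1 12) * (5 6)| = 2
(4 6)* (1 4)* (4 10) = (1 10 4 6) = [0, 10, 2, 3, 6, 5, 1, 7, 8, 9, 4]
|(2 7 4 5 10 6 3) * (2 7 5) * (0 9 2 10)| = |(0 9 2 5)(3 7 4 10 6)| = 20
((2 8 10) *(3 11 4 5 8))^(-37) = (2 8 4 3 10 5 11)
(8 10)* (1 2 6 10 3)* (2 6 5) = (1 6 10 8 3)(2 5) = [0, 6, 5, 1, 4, 2, 10, 7, 3, 9, 8]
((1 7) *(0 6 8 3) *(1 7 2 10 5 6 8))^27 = (1 10 6 2 5)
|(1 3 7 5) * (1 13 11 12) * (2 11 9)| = 9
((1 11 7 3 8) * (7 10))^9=(1 7)(3 11)(8 10)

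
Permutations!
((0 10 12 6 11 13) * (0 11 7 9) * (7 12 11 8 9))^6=(13)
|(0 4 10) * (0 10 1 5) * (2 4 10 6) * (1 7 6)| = 4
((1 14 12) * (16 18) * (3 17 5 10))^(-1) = ((1 14 12)(3 17 5 10)(16 18))^(-1) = (1 12 14)(3 10 5 17)(16 18)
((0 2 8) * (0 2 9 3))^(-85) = ((0 9 3)(2 8))^(-85) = (0 3 9)(2 8)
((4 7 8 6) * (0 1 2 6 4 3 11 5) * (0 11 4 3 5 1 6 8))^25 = ((0 6 5 11 1 2 8 3 4 7))^25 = (0 2)(1 7)(3 5)(4 11)(6 8)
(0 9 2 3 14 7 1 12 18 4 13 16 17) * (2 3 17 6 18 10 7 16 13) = (0 9 3 14 16 6 18 4 2 17)(1 12 10 7) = [9, 12, 17, 14, 2, 5, 18, 1, 8, 3, 7, 11, 10, 13, 16, 15, 6, 0, 4]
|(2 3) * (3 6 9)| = 4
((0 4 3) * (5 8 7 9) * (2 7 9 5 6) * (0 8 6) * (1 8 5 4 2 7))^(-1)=(0 9 8 1 2)(3 4 7 6 5)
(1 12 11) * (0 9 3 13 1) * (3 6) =[9, 12, 2, 13, 4, 5, 3, 7, 8, 6, 10, 0, 11, 1] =(0 9 6 3 13 1 12 11)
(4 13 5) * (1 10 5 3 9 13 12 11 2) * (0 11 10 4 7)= (0 11 2 1 4 12 10 5 7)(3 9 13)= [11, 4, 1, 9, 12, 7, 6, 0, 8, 13, 5, 2, 10, 3]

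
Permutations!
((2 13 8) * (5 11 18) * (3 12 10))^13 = (2 13 8)(3 12 10)(5 11 18)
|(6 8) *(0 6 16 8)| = 2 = |(0 6)(8 16)|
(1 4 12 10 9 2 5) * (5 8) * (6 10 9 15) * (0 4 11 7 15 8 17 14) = [4, 11, 17, 3, 12, 1, 10, 15, 5, 2, 8, 7, 9, 13, 0, 6, 16, 14] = (0 4 12 9 2 17 14)(1 11 7 15 6 10 8 5)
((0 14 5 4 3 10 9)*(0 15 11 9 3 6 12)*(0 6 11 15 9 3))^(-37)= (15)(0 3 4 14 10 11 5)(6 12)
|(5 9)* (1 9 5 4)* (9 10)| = |(1 10 9 4)| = 4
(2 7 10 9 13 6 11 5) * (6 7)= (2 6 11 5)(7 10 9 13)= [0, 1, 6, 3, 4, 2, 11, 10, 8, 13, 9, 5, 12, 7]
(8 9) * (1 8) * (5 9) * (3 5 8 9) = (1 9)(3 5) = [0, 9, 2, 5, 4, 3, 6, 7, 8, 1]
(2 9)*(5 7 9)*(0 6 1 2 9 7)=(9)(0 6 1 2 5)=[6, 2, 5, 3, 4, 0, 1, 7, 8, 9]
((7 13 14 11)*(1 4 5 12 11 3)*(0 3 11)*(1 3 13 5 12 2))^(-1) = (0 12 4 1 2 5 7 11 14 13)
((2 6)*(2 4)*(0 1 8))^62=((0 1 8)(2 6 4))^62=(0 8 1)(2 4 6)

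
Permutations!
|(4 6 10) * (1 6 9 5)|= |(1 6 10 4 9 5)|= 6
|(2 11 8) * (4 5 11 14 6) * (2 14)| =6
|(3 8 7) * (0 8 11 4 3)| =|(0 8 7)(3 11 4)| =3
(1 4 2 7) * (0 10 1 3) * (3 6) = (0 10 1 4 2 7 6 3) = [10, 4, 7, 0, 2, 5, 3, 6, 8, 9, 1]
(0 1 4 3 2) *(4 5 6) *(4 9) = (0 1 5 6 9 4 3 2) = [1, 5, 0, 2, 3, 6, 9, 7, 8, 4]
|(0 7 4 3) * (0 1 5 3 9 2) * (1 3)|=|(0 7 4 9 2)(1 5)|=10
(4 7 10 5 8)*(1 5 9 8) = [0, 5, 2, 3, 7, 1, 6, 10, 4, 8, 9] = (1 5)(4 7 10 9 8)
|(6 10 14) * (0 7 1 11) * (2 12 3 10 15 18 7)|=12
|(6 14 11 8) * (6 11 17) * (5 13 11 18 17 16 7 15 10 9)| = |(5 13 11 8 18 17 6 14 16 7 15 10 9)| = 13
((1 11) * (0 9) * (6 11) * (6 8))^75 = ((0 9)(1 8 6 11))^75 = (0 9)(1 11 6 8)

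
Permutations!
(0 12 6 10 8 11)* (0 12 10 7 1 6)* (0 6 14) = (0 10 8 11 12 6 7 1 14) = [10, 14, 2, 3, 4, 5, 7, 1, 11, 9, 8, 12, 6, 13, 0]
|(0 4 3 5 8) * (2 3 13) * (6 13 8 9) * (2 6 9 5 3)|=6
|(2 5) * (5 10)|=|(2 10 5)|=3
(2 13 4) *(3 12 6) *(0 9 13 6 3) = [9, 1, 6, 12, 2, 5, 0, 7, 8, 13, 10, 11, 3, 4] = (0 9 13 4 2 6)(3 12)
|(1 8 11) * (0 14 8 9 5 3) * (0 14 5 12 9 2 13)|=|(0 5 3 14 8 11 1 2 13)(9 12)|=18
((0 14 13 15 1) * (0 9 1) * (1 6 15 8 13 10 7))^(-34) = ((0 14 10 7 1 9 6 15)(8 13))^(-34) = (0 6 1 10)(7 14 15 9)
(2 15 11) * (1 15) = (1 15 11 2) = [0, 15, 1, 3, 4, 5, 6, 7, 8, 9, 10, 2, 12, 13, 14, 11]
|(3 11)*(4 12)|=|(3 11)(4 12)|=2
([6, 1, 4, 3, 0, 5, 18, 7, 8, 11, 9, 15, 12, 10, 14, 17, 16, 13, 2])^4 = (0 4 2 18 6)(9 13 15)(10 17 11)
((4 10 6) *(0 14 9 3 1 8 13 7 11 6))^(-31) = ((0 14 9 3 1 8 13 7 11 6 4 10))^(-31) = (0 8 4 3 11 14 13 10 1 6 9 7)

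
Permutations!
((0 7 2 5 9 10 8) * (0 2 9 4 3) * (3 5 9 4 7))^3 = (0 3)(2 8 10 9)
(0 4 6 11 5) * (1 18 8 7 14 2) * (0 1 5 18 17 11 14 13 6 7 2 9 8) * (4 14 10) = (0 14 9 8 2 5 1 17 11 18)(4 7 13 6 10) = [14, 17, 5, 3, 7, 1, 10, 13, 2, 8, 4, 18, 12, 6, 9, 15, 16, 11, 0]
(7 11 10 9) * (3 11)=(3 11 10 9 7)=[0, 1, 2, 11, 4, 5, 6, 3, 8, 7, 9, 10]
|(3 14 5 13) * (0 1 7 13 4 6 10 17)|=|(0 1 7 13 3 14 5 4 6 10 17)|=11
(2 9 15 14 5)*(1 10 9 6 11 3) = (1 10 9 15 14 5 2 6 11 3) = [0, 10, 6, 1, 4, 2, 11, 7, 8, 15, 9, 3, 12, 13, 5, 14]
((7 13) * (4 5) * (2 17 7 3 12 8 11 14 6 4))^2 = ((2 17 7 13 3 12 8 11 14 6 4 5))^2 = (2 7 3 8 14 4)(5 17 13 12 11 6)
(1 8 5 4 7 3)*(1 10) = (1 8 5 4 7 3 10) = [0, 8, 2, 10, 7, 4, 6, 3, 5, 9, 1]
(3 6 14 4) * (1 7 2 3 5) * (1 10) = (1 7 2 3 6 14 4 5 10) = [0, 7, 3, 6, 5, 10, 14, 2, 8, 9, 1, 11, 12, 13, 4]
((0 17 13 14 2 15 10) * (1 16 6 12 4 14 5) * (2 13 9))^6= (17)(1 13 4 6)(5 14 12 16)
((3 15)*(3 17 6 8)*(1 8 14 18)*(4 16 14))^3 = (1 15 4 18 3 6 14 8 17 16)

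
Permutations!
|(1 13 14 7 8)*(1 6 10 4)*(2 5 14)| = |(1 13 2 5 14 7 8 6 10 4)| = 10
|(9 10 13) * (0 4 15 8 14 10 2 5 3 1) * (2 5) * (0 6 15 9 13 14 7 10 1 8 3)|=|(0 4 9 5)(1 6 15 3 8 7 10 14)|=8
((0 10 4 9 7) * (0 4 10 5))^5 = (10)(0 5)(4 7 9)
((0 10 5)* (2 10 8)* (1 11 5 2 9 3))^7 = ((0 8 9 3 1 11 5)(2 10))^7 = (11)(2 10)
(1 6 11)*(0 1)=(0 1 6 11)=[1, 6, 2, 3, 4, 5, 11, 7, 8, 9, 10, 0]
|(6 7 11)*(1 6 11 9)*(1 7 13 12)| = 4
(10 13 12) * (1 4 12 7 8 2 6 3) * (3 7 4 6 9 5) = [0, 6, 9, 1, 12, 3, 7, 8, 2, 5, 13, 11, 10, 4] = (1 6 7 8 2 9 5 3)(4 12 10 13)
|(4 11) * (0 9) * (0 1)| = |(0 9 1)(4 11)| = 6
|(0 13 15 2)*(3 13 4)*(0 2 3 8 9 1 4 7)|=|(0 7)(1 4 8 9)(3 13 15)|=12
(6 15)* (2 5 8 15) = [0, 1, 5, 3, 4, 8, 2, 7, 15, 9, 10, 11, 12, 13, 14, 6] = (2 5 8 15 6)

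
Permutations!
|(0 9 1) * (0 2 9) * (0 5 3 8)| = 12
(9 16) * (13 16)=(9 13 16)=[0, 1, 2, 3, 4, 5, 6, 7, 8, 13, 10, 11, 12, 16, 14, 15, 9]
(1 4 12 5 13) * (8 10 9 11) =(1 4 12 5 13)(8 10 9 11) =[0, 4, 2, 3, 12, 13, 6, 7, 10, 11, 9, 8, 5, 1]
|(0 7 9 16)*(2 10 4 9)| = |(0 7 2 10 4 9 16)| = 7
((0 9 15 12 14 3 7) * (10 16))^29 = ((0 9 15 12 14 3 7)(10 16))^29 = (0 9 15 12 14 3 7)(10 16)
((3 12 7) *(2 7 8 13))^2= (2 3 8)(7 12 13)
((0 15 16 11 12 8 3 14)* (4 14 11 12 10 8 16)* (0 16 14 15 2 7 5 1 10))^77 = (0 10 2 8 7 3 5 11 1)(4 15)(12 16 14)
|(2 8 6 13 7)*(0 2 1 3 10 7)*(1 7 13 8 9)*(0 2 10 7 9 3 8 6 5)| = 10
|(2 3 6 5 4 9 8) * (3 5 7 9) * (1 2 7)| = |(1 2 5 4 3 6)(7 9 8)| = 6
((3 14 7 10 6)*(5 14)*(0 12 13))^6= (14)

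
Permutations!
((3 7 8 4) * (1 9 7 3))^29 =((1 9 7 8 4))^29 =(1 4 8 7 9)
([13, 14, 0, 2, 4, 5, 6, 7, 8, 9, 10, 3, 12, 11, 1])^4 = (14)(0 2 3 11 13)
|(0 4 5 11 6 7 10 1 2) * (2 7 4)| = |(0 2)(1 7 10)(4 5 11 6)| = 12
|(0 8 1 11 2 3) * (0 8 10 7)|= 15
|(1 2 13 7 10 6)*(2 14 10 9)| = |(1 14 10 6)(2 13 7 9)| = 4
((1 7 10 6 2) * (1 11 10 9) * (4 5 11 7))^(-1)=(1 9 7 2 6 10 11 5 4)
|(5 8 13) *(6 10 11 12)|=|(5 8 13)(6 10 11 12)|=12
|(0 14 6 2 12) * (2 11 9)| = |(0 14 6 11 9 2 12)| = 7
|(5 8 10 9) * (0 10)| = |(0 10 9 5 8)| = 5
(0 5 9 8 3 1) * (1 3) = (0 5 9 8 1) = [5, 0, 2, 3, 4, 9, 6, 7, 1, 8]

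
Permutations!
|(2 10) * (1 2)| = |(1 2 10)| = 3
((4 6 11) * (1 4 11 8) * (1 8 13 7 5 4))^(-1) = ((4 6 13 7 5))^(-1) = (4 5 7 13 6)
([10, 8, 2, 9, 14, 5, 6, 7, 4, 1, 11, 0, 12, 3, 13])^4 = (0 10 11)(1 13 8 3 4 9 14)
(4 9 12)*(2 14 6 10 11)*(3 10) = (2 14 6 3 10 11)(4 9 12) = [0, 1, 14, 10, 9, 5, 3, 7, 8, 12, 11, 2, 4, 13, 6]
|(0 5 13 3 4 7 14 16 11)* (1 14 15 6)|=12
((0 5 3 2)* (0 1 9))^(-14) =(0 1 3)(2 5 9)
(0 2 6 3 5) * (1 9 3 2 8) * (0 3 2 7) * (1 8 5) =[5, 9, 6, 1, 4, 3, 7, 0, 8, 2] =(0 5 3 1 9 2 6 7)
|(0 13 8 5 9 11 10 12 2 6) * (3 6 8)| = 28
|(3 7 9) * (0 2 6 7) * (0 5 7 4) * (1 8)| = |(0 2 6 4)(1 8)(3 5 7 9)| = 4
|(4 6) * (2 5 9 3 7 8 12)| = |(2 5 9 3 7 8 12)(4 6)| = 14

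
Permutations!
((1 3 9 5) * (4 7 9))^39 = (1 7)(3 9)(4 5) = ((1 3 4 7 9 5))^39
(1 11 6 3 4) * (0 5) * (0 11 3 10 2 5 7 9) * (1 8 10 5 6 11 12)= (0 7 9)(1 3 4 8 10 2 6 5 12)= [7, 3, 6, 4, 8, 12, 5, 9, 10, 0, 2, 11, 1]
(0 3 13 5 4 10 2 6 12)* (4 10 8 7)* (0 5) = (0 3 13)(2 6 12 5 10)(4 8 7) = [3, 1, 6, 13, 8, 10, 12, 4, 7, 9, 2, 11, 5, 0]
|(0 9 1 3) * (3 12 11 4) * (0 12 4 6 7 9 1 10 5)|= |(0 1 4 3 12 11 6 7 9 10 5)|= 11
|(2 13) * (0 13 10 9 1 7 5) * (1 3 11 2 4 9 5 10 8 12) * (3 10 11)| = 6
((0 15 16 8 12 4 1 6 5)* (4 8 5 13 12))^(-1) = ((0 15 16 5)(1 6 13 12 8 4))^(-1) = (0 5 16 15)(1 4 8 12 13 6)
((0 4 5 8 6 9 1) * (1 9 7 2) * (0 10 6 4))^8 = (1 7 10 2 6)(4 8 5)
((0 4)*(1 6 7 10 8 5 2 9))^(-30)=((0 4)(1 6 7 10 8 5 2 9))^(-30)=(1 7 8 2)(5 9 6 10)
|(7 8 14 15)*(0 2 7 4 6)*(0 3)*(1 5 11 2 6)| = 9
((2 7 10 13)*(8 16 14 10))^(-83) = (2 7 8 16 14 10 13)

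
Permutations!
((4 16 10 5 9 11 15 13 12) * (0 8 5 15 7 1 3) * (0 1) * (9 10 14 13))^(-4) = (0 15)(4 16 14 13 12)(5 11)(7 10)(8 9)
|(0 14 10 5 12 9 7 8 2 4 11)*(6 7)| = 12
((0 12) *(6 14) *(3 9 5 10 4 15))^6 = ((0 12)(3 9 5 10 4 15)(6 14))^6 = (15)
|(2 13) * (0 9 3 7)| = 4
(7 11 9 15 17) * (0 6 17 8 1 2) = (0 6 17 7 11 9 15 8 1 2) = [6, 2, 0, 3, 4, 5, 17, 11, 1, 15, 10, 9, 12, 13, 14, 8, 16, 7]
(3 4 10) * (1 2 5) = [0, 2, 5, 4, 10, 1, 6, 7, 8, 9, 3] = (1 2 5)(3 4 10)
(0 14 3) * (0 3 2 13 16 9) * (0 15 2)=(0 14)(2 13 16 9 15)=[14, 1, 13, 3, 4, 5, 6, 7, 8, 15, 10, 11, 12, 16, 0, 2, 9]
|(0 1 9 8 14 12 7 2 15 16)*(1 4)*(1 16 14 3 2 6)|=30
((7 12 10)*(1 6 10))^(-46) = (1 12 7 10 6)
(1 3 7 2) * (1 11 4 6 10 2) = (1 3 7)(2 11 4 6 10) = [0, 3, 11, 7, 6, 5, 10, 1, 8, 9, 2, 4]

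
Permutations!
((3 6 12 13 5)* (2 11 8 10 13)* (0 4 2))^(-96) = ((0 4 2 11 8 10 13 5 3 6 12))^(-96) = (0 11 13 6 4 8 5 12 2 10 3)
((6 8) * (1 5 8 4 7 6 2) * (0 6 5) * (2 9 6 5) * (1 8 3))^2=(0 3)(1 5)(2 9 4)(6 7 8)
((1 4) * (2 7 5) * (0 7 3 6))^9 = (0 2)(1 4)(3 7)(5 6)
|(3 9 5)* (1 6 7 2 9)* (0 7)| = |(0 7 2 9 5 3 1 6)| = 8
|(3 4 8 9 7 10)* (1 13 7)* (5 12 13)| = |(1 5 12 13 7 10 3 4 8 9)| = 10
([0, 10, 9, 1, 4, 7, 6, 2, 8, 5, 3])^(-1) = [0, 3, 7, 10, 4, 9, 6, 5, 8, 2, 1]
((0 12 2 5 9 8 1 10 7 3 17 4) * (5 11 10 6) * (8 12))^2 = (0 1 5 12 11 7 17)(2 10 3 4 8 6 9)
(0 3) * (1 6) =(0 3)(1 6) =[3, 6, 2, 0, 4, 5, 1]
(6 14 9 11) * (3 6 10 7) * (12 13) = (3 6 14 9 11 10 7)(12 13) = [0, 1, 2, 6, 4, 5, 14, 3, 8, 11, 7, 10, 13, 12, 9]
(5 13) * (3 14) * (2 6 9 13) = (2 6 9 13 5)(3 14) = [0, 1, 6, 14, 4, 2, 9, 7, 8, 13, 10, 11, 12, 5, 3]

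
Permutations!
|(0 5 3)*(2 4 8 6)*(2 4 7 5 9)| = 6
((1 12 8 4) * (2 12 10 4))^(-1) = (1 4 10)(2 8 12)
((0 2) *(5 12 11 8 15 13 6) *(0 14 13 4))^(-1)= ((0 2 14 13 6 5 12 11 8 15 4))^(-1)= (0 4 15 8 11 12 5 6 13 14 2)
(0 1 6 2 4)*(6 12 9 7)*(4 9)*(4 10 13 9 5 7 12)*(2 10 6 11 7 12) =(0 1 4)(2 5 12 6 10 13 9)(7 11) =[1, 4, 5, 3, 0, 12, 10, 11, 8, 2, 13, 7, 6, 9]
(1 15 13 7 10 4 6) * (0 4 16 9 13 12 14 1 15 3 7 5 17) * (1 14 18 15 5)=(0 4 6 5 17)(1 3 7 10 16 9 13)(12 18 15)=[4, 3, 2, 7, 6, 17, 5, 10, 8, 13, 16, 11, 18, 1, 14, 12, 9, 0, 15]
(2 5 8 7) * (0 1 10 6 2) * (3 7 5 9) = (0 1 10 6 2 9 3 7)(5 8) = [1, 10, 9, 7, 4, 8, 2, 0, 5, 3, 6]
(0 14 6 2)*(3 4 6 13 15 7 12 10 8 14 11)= (0 11 3 4 6 2)(7 12 10 8 14 13 15)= [11, 1, 0, 4, 6, 5, 2, 12, 14, 9, 8, 3, 10, 15, 13, 7]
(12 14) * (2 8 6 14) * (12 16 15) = (2 8 6 14 16 15 12) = [0, 1, 8, 3, 4, 5, 14, 7, 6, 9, 10, 11, 2, 13, 16, 12, 15]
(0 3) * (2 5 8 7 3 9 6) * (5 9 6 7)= (0 6 2 9 7 3)(5 8)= [6, 1, 9, 0, 4, 8, 2, 3, 5, 7]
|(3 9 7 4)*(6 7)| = 5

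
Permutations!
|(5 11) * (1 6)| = |(1 6)(5 11)| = 2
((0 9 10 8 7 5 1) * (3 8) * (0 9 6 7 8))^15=(0 3 10 9 1 5 7 6)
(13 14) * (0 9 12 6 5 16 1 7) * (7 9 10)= [10, 9, 2, 3, 4, 16, 5, 0, 8, 12, 7, 11, 6, 14, 13, 15, 1]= (0 10 7)(1 9 12 6 5 16)(13 14)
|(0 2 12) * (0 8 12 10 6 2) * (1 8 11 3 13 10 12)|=14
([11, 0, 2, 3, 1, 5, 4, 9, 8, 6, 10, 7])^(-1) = [1, 4, 2, 3, 6, 5, 9, 11, 8, 7, 10, 0]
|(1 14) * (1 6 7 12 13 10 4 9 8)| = |(1 14 6 7 12 13 10 4 9 8)| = 10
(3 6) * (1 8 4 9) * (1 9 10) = (1 8 4 10)(3 6) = [0, 8, 2, 6, 10, 5, 3, 7, 4, 9, 1]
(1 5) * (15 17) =(1 5)(15 17) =[0, 5, 2, 3, 4, 1, 6, 7, 8, 9, 10, 11, 12, 13, 14, 17, 16, 15]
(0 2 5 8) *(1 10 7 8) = (0 2 5 1 10 7 8) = [2, 10, 5, 3, 4, 1, 6, 8, 0, 9, 7]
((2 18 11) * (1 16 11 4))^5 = ((1 16 11 2 18 4))^5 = (1 4 18 2 11 16)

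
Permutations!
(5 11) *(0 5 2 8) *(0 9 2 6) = [5, 1, 8, 3, 4, 11, 0, 7, 9, 2, 10, 6] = (0 5 11 6)(2 8 9)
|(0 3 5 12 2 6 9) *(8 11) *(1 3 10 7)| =|(0 10 7 1 3 5 12 2 6 9)(8 11)| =10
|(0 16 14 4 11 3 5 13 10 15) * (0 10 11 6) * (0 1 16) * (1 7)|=12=|(1 16 14 4 6 7)(3 5 13 11)(10 15)|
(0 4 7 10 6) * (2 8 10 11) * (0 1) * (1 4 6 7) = (0 6 4 1)(2 8 10 7 11) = [6, 0, 8, 3, 1, 5, 4, 11, 10, 9, 7, 2]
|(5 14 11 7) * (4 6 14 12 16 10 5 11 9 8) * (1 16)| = 10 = |(1 16 10 5 12)(4 6 14 9 8)(7 11)|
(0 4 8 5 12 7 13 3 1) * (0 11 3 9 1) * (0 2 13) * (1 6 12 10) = (0 4 8 5 10 1 11 3 2 13 9 6 12 7) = [4, 11, 13, 2, 8, 10, 12, 0, 5, 6, 1, 3, 7, 9]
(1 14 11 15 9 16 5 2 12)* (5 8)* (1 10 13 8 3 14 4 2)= (1 4 2 12 10 13 8 5)(3 14 11 15 9 16)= [0, 4, 12, 14, 2, 1, 6, 7, 5, 16, 13, 15, 10, 8, 11, 9, 3]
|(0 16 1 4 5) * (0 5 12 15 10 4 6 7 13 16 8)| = 20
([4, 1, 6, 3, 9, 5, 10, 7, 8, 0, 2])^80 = [9, 1, 10, 3, 0, 5, 2, 7, 8, 4, 6]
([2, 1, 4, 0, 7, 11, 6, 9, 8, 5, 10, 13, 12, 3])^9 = [0, 1, 2, 3, 4, 5, 6, 7, 8, 9, 10, 11, 12, 13]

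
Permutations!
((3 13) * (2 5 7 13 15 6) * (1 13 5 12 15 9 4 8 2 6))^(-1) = (1 15 12 2 8 4 9 3 13)(5 7)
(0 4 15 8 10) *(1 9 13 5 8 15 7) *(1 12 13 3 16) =(0 4 7 12 13 5 8 10)(1 9 3 16) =[4, 9, 2, 16, 7, 8, 6, 12, 10, 3, 0, 11, 13, 5, 14, 15, 1]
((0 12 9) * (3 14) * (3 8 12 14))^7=(0 8 9 14 12)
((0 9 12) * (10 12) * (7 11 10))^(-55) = ((0 9 7 11 10 12))^(-55) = (0 12 10 11 7 9)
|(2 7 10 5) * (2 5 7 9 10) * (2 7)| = |(2 9 10)| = 3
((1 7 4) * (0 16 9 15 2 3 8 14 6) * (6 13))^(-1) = (0 6 13 14 8 3 2 15 9 16)(1 4 7)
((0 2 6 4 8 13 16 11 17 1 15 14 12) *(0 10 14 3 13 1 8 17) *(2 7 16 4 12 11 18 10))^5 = ((0 7 16 18 10 14 11)(1 15 3 13 4 17 8)(2 6 12))^5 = (0 14 18 7 11 10 16)(1 17 13 15 8 4 3)(2 12 6)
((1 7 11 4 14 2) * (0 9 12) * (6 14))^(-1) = ((0 9 12)(1 7 11 4 6 14 2))^(-1) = (0 12 9)(1 2 14 6 4 11 7)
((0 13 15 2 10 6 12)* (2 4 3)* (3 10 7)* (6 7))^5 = (0 7)(2 15)(3 13)(4 6)(10 12)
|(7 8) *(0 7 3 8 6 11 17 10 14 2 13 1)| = |(0 7 6 11 17 10 14 2 13 1)(3 8)| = 10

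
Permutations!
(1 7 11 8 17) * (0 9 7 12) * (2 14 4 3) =(0 9 7 11 8 17 1 12)(2 14 4 3) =[9, 12, 14, 2, 3, 5, 6, 11, 17, 7, 10, 8, 0, 13, 4, 15, 16, 1]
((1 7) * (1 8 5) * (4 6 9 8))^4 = (1 9 7 8 4 5 6) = ((1 7 4 6 9 8 5))^4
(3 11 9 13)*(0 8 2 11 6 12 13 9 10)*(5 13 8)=(0 5 13 3 6 12 8 2 11 10)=[5, 1, 11, 6, 4, 13, 12, 7, 2, 9, 0, 10, 8, 3]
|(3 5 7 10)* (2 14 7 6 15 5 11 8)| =21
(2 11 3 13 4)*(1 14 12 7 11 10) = [0, 14, 10, 13, 2, 5, 6, 11, 8, 9, 1, 3, 7, 4, 12] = (1 14 12 7 11 3 13 4 2 10)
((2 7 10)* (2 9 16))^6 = (2 7 10 9 16)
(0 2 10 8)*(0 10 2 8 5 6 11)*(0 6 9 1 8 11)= [11, 8, 2, 3, 4, 9, 0, 7, 10, 1, 5, 6]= (0 11 6)(1 8 10 5 9)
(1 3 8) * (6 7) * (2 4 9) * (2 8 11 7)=(1 3 11 7 6 2 4 9 8)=[0, 3, 4, 11, 9, 5, 2, 6, 1, 8, 10, 7]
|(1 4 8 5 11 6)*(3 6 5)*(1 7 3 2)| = 12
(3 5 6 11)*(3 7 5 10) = (3 10)(5 6 11 7) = [0, 1, 2, 10, 4, 6, 11, 5, 8, 9, 3, 7]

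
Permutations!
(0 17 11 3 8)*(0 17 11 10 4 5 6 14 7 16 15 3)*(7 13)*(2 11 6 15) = (0 6 14 13 7 16 2 11)(3 8 17 10 4 5 15) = [6, 1, 11, 8, 5, 15, 14, 16, 17, 9, 4, 0, 12, 7, 13, 3, 2, 10]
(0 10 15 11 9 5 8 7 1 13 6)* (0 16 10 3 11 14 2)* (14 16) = [3, 13, 0, 11, 4, 8, 14, 1, 7, 5, 15, 9, 12, 6, 2, 16, 10] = (0 3 11 9 5 8 7 1 13 6 14 2)(10 15 16)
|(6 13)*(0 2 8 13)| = 5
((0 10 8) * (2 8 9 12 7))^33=(0 2 12 10 8 7 9)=((0 10 9 12 7 2 8))^33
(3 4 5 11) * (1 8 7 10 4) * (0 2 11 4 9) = [2, 8, 11, 1, 5, 4, 6, 10, 7, 0, 9, 3] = (0 2 11 3 1 8 7 10 9)(4 5)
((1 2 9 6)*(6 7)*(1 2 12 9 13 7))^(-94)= (1 9 12)(2 7)(6 13)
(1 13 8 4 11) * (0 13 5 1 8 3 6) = (0 13 3 6)(1 5)(4 11 8) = [13, 5, 2, 6, 11, 1, 0, 7, 4, 9, 10, 8, 12, 3]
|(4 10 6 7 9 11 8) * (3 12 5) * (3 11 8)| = |(3 12 5 11)(4 10 6 7 9 8)| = 12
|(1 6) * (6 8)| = 3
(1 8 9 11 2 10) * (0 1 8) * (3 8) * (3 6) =(0 1)(2 10 6 3 8 9 11) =[1, 0, 10, 8, 4, 5, 3, 7, 9, 11, 6, 2]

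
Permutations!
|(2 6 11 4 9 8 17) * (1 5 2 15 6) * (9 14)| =|(1 5 2)(4 14 9 8 17 15 6 11)| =24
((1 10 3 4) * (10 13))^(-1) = (1 4 3 10 13)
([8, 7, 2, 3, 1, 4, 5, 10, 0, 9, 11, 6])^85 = (0 8)(1 7 10 11 6 5 4)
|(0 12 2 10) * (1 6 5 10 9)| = 8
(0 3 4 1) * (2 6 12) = (0 3 4 1)(2 6 12) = [3, 0, 6, 4, 1, 5, 12, 7, 8, 9, 10, 11, 2]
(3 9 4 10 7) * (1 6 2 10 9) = [0, 6, 10, 1, 9, 5, 2, 3, 8, 4, 7] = (1 6 2 10 7 3)(4 9)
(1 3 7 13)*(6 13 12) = (1 3 7 12 6 13) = [0, 3, 2, 7, 4, 5, 13, 12, 8, 9, 10, 11, 6, 1]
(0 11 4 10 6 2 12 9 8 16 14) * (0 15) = (0 11 4 10 6 2 12 9 8 16 14 15) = [11, 1, 12, 3, 10, 5, 2, 7, 16, 8, 6, 4, 9, 13, 15, 0, 14]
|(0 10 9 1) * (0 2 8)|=|(0 10 9 1 2 8)|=6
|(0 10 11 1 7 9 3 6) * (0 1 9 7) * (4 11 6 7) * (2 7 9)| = 4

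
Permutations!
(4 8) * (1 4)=(1 4 8)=[0, 4, 2, 3, 8, 5, 6, 7, 1]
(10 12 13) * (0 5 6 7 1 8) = (0 5 6 7 1 8)(10 12 13) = [5, 8, 2, 3, 4, 6, 7, 1, 0, 9, 12, 11, 13, 10]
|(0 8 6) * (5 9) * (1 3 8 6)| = |(0 6)(1 3 8)(5 9)| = 6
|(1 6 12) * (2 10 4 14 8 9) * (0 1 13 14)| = |(0 1 6 12 13 14 8 9 2 10 4)| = 11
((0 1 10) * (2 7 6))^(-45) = ((0 1 10)(2 7 6))^(-45) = (10)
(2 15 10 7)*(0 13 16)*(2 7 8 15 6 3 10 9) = (0 13 16)(2 6 3 10 8 15 9) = [13, 1, 6, 10, 4, 5, 3, 7, 15, 2, 8, 11, 12, 16, 14, 9, 0]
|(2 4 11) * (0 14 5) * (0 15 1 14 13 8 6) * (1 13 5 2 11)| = |(0 5 15 13 8 6)(1 14 2 4)| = 12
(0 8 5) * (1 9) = (0 8 5)(1 9) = [8, 9, 2, 3, 4, 0, 6, 7, 5, 1]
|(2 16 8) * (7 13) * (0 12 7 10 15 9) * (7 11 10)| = 6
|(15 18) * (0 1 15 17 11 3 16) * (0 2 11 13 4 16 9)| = 12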